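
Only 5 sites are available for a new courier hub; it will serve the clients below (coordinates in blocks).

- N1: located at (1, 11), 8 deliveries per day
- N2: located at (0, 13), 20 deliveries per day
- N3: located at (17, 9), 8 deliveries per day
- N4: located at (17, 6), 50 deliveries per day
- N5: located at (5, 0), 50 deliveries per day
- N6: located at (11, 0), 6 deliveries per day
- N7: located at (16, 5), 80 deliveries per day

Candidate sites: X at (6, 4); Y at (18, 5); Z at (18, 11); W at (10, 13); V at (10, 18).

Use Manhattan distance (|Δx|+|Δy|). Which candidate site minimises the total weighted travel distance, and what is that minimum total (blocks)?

Total weighted distance at each candidate:
  X (6, 4): total = 2358
  Y (18, 5): total = 1976
  Z (18, 11): total = 2808
  W (10, 13): total = 3180
  V (10, 18): total = 4290
Minimum is at Y with total 1976 blocks.

Y, total 1976 blocks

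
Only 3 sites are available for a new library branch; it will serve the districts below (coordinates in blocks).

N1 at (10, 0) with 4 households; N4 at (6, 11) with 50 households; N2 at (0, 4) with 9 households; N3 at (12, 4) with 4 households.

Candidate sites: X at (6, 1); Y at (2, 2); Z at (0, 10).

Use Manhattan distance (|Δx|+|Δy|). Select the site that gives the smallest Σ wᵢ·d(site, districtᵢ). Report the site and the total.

Total weighted distance at each candidate:
  X (6, 1): total = 637
  Y (2, 2): total = 774
  Z (0, 10): total = 556
Minimum is at Z with total 556 blocks.

Z, total 556 blocks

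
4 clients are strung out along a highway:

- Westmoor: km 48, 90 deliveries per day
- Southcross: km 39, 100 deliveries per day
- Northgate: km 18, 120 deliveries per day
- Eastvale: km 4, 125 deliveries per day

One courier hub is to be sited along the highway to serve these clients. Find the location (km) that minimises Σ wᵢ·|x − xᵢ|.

x = 18

For a sum of weighted absolute distances on a line, the optimum is the weighted median (not the mean). Total weight W = 435; half-weight = 217.5.
Sort by position and accumulate weight:
  km 4 (Eastvale, w=125) → cum 125
  km 18 (Northgate, w=120) → cum 245  ≥ 217.5 → median here
  km 39 (Southcross, w=100) → cum 345
  km 48 (Westmoor, w=90) → cum 435
Optimal location: km 18.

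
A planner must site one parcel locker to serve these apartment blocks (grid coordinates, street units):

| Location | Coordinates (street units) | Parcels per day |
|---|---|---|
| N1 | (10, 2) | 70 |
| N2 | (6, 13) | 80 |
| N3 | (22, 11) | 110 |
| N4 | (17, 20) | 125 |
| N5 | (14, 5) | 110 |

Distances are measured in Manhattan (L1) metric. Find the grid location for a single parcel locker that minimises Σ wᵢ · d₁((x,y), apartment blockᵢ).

(14, 11)

Manhattan distance separates: Σwᵢ(|x−xᵢ|+|y−yᵢ|) = Σwᵢ|x−xᵢ| + Σwᵢ|y−yᵢ|, so x and y are optimised independently as 1-D weighted medians.
Total weight W = 495; half = 247.5.
x-coordinate, sorted with cumulative weight:
  x=6 (N2, w=80) cum 80
  x=10 (N1, w=70) cum 150
  x=14 (N5, w=110) cum 260  ← median
  x=17 (N4, w=125) cum 385
  x=22 (N3, w=110) cum 495
⇒ x* = 14
y-coordinate, sorted with cumulative weight:
  y=2 (N1, w=70) cum 70
  y=5 (N5, w=110) cum 180
  y=11 (N3, w=110) cum 290  ← median
  y=13 (N2, w=80) cum 370
  y=20 (N4, w=125) cum 495
⇒ y* = 11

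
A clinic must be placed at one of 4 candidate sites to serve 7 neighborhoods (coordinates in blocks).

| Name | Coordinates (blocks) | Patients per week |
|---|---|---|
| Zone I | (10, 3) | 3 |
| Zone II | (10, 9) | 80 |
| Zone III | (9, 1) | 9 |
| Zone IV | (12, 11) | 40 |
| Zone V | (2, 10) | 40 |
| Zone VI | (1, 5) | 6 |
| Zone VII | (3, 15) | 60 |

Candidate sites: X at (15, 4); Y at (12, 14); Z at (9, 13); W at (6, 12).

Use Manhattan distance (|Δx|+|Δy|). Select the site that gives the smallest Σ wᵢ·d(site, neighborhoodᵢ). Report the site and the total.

W, total 1677 blocks

Total weighted distance at each candidate:
  X (15, 4): total = 3529
  Y (12, 14): total = 2143
  Z (9, 13): total = 1717
  W (6, 12): total = 1677
Minimum is at W with total 1677 blocks.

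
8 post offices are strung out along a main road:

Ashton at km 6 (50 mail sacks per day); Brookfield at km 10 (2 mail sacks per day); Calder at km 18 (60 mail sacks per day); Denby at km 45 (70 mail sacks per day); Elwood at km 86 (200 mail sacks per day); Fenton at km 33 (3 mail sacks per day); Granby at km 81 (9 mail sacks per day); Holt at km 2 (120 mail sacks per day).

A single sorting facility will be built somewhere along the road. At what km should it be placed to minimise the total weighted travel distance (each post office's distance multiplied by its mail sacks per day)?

x = 45

For a sum of weighted absolute distances on a line, the optimum is the weighted median (not the mean). Total weight W = 514; half-weight = 257.
Sort by position and accumulate weight:
  km 2 (Holt, w=120) → cum 120
  km 6 (Ashton, w=50) → cum 170
  km 10 (Brookfield, w=2) → cum 172
  km 18 (Calder, w=60) → cum 232
  km 33 (Fenton, w=3) → cum 235
  km 45 (Denby, w=70) → cum 305  ≥ 257 → median here
  km 81 (Granby, w=9) → cum 314
  km 86 (Elwood, w=200) → cum 514
Optimal location: km 45.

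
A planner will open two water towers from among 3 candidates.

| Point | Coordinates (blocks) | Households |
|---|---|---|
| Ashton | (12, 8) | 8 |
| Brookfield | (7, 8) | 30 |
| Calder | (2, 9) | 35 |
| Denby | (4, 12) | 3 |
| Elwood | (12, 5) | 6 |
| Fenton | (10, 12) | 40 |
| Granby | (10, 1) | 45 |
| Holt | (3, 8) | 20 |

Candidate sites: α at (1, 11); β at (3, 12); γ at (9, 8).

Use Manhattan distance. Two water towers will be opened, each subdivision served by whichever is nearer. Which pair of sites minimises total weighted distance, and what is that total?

Evaluate every pair (each demand assigned to the nearer of the two):
  {α, γ}: total = 897
  {β, γ}: total = 903
  {α, β}: total = 1718
Best pair: {α, γ} with total 897.

{α, γ}, total 897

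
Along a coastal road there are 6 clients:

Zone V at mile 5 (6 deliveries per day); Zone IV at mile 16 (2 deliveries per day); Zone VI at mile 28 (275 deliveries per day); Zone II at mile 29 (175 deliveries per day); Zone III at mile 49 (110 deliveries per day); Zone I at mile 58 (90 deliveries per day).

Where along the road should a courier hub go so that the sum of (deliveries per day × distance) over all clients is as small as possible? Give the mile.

x = 29

For a sum of weighted absolute distances on a line, the optimum is the weighted median (not the mean). Total weight W = 658; half-weight = 329.
Sort by position and accumulate weight:
  mile 5 (Zone V, w=6) → cum 6
  mile 16 (Zone IV, w=2) → cum 8
  mile 28 (Zone VI, w=275) → cum 283
  mile 29 (Zone II, w=175) → cum 458  ≥ 329 → median here
  mile 49 (Zone III, w=110) → cum 568
  mile 58 (Zone I, w=90) → cum 658
Optimal location: mile 29.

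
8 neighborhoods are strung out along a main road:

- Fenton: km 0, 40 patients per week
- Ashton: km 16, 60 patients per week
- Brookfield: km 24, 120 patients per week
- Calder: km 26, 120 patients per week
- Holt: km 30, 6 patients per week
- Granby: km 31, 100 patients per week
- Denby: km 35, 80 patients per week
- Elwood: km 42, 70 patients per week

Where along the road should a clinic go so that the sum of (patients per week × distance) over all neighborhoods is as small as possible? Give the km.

x = 26

For a sum of weighted absolute distances on a line, the optimum is the weighted median (not the mean). Total weight W = 596; half-weight = 298.
Sort by position and accumulate weight:
  km 0 (Fenton, w=40) → cum 40
  km 16 (Ashton, w=60) → cum 100
  km 24 (Brookfield, w=120) → cum 220
  km 26 (Calder, w=120) → cum 340  ≥ 298 → median here
  km 30 (Holt, w=6) → cum 346
  km 31 (Granby, w=100) → cum 446
  km 35 (Denby, w=80) → cum 526
  km 42 (Elwood, w=70) → cum 596
Optimal location: km 26.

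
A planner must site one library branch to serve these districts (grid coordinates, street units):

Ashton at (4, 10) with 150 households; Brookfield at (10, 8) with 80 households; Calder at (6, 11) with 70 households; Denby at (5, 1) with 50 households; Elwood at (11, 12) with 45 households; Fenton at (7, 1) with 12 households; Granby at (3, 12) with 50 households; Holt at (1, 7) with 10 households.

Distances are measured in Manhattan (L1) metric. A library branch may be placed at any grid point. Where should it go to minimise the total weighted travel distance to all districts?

(5, 10)

Manhattan distance separates: Σwᵢ(|x−xᵢ|+|y−yᵢ|) = Σwᵢ|x−xᵢ| + Σwᵢ|y−yᵢ|, so x and y are optimised independently as 1-D weighted medians.
Total weight W = 467; half = 233.5.
x-coordinate, sorted with cumulative weight:
  x=1 (Holt, w=10) cum 10
  x=3 (Granby, w=50) cum 60
  x=4 (Ashton, w=150) cum 210
  x=5 (Denby, w=50) cum 260  ← median
  x=6 (Calder, w=70) cum 330
  x=7 (Fenton, w=12) cum 342
  x=10 (Brookfield, w=80) cum 422
  x=11 (Elwood, w=45) cum 467
⇒ x* = 5
y-coordinate, sorted with cumulative weight:
  y=1 (Denby, w=50) cum 50
  y=1 (Fenton, w=12) cum 62
  y=7 (Holt, w=10) cum 72
  y=8 (Brookfield, w=80) cum 152
  y=10 (Ashton, w=150) cum 302  ← median
  y=11 (Calder, w=70) cum 372
  y=12 (Elwood, w=45) cum 417
  y=12 (Granby, w=50) cum 467
⇒ y* = 10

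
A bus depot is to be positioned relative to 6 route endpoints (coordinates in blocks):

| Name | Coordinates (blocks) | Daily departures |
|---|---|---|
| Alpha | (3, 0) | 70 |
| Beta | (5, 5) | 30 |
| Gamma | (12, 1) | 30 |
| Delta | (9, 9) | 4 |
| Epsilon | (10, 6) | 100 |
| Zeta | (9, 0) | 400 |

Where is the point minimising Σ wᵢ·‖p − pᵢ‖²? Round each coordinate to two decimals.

The minimiser of Σwᵢ‖p−pᵢ‖² is the weighted centroid p* = (Σwᵢpᵢ)/(Σwᵢ).
Σwᵢ = 634.
Σwᵢxᵢ = 70·3 + 30·5 + 30·12 + 4·9 + 100·10 + 400·9 = 5356.
Σwᵢyᵢ = 70·0 + 30·5 + 30·1 + 4·9 + 100·6 + 400·0 = 816.
x* = 5356/634 = 8.45, y* = 816/634 = 1.29.

(8.45, 1.29)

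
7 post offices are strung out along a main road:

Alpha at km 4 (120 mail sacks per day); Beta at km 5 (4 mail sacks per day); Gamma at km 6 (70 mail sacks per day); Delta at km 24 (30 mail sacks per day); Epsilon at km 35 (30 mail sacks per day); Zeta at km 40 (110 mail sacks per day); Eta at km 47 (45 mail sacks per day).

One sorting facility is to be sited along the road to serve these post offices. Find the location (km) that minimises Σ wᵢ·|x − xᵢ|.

x = 24

For a sum of weighted absolute distances on a line, the optimum is the weighted median (not the mean). Total weight W = 409; half-weight = 204.5.
Sort by position and accumulate weight:
  km 4 (Alpha, w=120) → cum 120
  km 5 (Beta, w=4) → cum 124
  km 6 (Gamma, w=70) → cum 194
  km 24 (Delta, w=30) → cum 224  ≥ 204.5 → median here
  km 35 (Epsilon, w=30) → cum 254
  km 40 (Zeta, w=110) → cum 364
  km 47 (Eta, w=45) → cum 409
Optimal location: km 24.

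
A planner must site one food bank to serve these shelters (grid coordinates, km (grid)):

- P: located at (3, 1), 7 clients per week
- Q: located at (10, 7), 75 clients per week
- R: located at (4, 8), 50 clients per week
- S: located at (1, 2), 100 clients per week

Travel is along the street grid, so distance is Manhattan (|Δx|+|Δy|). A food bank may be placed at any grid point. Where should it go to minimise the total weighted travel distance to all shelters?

(4, 7)

Manhattan distance separates: Σwᵢ(|x−xᵢ|+|y−yᵢ|) = Σwᵢ|x−xᵢ| + Σwᵢ|y−yᵢ|, so x and y are optimised independently as 1-D weighted medians.
Total weight W = 232; half = 116.
x-coordinate, sorted with cumulative weight:
  x=1 (S, w=100) cum 100
  x=3 (P, w=7) cum 107
  x=4 (R, w=50) cum 157  ← median
  x=10 (Q, w=75) cum 232
⇒ x* = 4
y-coordinate, sorted with cumulative weight:
  y=1 (P, w=7) cum 7
  y=2 (S, w=100) cum 107
  y=7 (Q, w=75) cum 182  ← median
  y=8 (R, w=50) cum 232
⇒ y* = 7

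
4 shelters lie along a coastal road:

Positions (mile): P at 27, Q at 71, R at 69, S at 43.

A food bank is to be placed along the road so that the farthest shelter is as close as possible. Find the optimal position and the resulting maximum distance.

location 49, max distance 22

The 1-center on a line is the midpoint of the two extreme points: leftmost at 27, rightmost at 71.
Optimal location = (27 + 71)/2 = 49; maximum distance = (71 − 27)/2 = 22.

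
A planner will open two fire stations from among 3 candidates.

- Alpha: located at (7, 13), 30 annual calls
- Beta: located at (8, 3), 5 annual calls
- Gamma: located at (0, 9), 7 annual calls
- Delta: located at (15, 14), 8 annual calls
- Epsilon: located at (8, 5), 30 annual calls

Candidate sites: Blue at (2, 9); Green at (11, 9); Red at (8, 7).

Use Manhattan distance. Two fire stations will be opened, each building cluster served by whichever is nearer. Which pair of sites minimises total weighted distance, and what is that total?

Evaluate every pair (each demand assigned to the nearer of the two):
  {Blue, Red}: total = 416
  {Green, Red}: total = 432
  {Blue, Green}: total = 581
Best pair: {Blue, Red} with total 416.

{Blue, Red}, total 416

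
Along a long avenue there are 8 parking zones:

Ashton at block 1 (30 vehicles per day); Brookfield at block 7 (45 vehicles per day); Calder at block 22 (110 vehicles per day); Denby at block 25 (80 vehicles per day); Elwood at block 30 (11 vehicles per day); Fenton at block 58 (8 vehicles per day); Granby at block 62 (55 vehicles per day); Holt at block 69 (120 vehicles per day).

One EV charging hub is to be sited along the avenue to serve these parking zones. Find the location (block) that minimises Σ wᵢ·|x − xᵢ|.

x = 25

For a sum of weighted absolute distances on a line, the optimum is the weighted median (not the mean). Total weight W = 459; half-weight = 229.5.
Sort by position and accumulate weight:
  block 1 (Ashton, w=30) → cum 30
  block 7 (Brookfield, w=45) → cum 75
  block 22 (Calder, w=110) → cum 185
  block 25 (Denby, w=80) → cum 265  ≥ 229.5 → median here
  block 30 (Elwood, w=11) → cum 276
  block 58 (Fenton, w=8) → cum 284
  block 62 (Granby, w=55) → cum 339
  block 69 (Holt, w=120) → cum 459
Optimal location: block 25.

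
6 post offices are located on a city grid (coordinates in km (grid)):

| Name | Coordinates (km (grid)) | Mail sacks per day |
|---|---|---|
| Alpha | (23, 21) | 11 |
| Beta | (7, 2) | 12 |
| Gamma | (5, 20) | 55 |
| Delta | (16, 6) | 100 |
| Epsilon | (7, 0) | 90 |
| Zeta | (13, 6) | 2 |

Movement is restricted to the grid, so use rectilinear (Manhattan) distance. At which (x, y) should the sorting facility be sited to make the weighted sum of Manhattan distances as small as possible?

(7, 6)

Manhattan distance separates: Σwᵢ(|x−xᵢ|+|y−yᵢ|) = Σwᵢ|x−xᵢ| + Σwᵢ|y−yᵢ|, so x and y are optimised independently as 1-D weighted medians.
Total weight W = 270; half = 135.
x-coordinate, sorted with cumulative weight:
  x=5 (Gamma, w=55) cum 55
  x=7 (Beta, w=12) cum 67
  x=7 (Epsilon, w=90) cum 157  ← median
  x=13 (Zeta, w=2) cum 159
  x=16 (Delta, w=100) cum 259
  x=23 (Alpha, w=11) cum 270
⇒ x* = 7
y-coordinate, sorted with cumulative weight:
  y=0 (Epsilon, w=90) cum 90
  y=2 (Beta, w=12) cum 102
  y=6 (Delta, w=100) cum 202  ← median
  y=6 (Zeta, w=2) cum 204
  y=20 (Gamma, w=55) cum 259
  y=21 (Alpha, w=11) cum 270
⇒ y* = 6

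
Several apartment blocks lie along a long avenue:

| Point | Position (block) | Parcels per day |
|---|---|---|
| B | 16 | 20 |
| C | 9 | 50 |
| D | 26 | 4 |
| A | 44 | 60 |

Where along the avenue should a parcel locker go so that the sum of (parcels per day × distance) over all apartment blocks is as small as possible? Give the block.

x = 16

For a sum of weighted absolute distances on a line, the optimum is the weighted median (not the mean). Total weight W = 134; half-weight = 67.
Sort by position and accumulate weight:
  block 9 (C, w=50) → cum 50
  block 16 (B, w=20) → cum 70  ≥ 67 → median here
  block 26 (D, w=4) → cum 74
  block 44 (A, w=60) → cum 134
Optimal location: block 16.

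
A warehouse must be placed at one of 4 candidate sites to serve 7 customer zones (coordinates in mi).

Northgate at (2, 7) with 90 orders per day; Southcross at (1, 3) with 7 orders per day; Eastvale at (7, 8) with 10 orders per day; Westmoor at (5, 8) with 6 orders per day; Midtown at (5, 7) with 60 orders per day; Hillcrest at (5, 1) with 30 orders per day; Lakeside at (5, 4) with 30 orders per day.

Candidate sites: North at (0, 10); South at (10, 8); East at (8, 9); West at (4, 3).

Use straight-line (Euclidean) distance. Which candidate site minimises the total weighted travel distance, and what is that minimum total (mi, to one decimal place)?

Total weighted distance at each candidate:
  North (0, 10): total = 1372.1
  South (10, 8): total = 1613.8
  East (8, 9): total = 1314.4
  West (4, 3): total = 869.3
Minimum is at West with total 869.3 mi.

West, total 869.3 mi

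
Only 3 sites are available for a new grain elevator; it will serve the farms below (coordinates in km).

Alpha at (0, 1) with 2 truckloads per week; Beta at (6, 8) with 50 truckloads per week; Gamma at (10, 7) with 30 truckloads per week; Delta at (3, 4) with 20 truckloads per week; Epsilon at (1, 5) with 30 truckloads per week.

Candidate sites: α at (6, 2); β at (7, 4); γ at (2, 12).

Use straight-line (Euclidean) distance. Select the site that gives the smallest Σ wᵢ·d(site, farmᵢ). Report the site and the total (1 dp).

Total weighted distance at each candidate:
  α (6, 2): total = 751.3
  β (7, 4): total = 611.1
  γ (2, 12): total = 961.6
Minimum is at β with total 611.1 km.

β, total 611.1 km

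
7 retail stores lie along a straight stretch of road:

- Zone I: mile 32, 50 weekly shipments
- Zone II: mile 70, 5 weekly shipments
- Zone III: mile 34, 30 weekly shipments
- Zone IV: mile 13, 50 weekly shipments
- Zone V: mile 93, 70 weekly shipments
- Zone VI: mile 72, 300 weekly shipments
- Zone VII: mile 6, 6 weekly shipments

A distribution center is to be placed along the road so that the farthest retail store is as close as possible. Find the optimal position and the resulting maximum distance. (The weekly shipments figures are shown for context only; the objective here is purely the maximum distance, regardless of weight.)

location 49.5, max distance 43.5

The 1-center on a line is the midpoint of the two extreme points: leftmost at 6, rightmost at 93.
Optimal location = (6 + 93)/2 = 49.5; maximum distance = (93 − 6)/2 = 43.5.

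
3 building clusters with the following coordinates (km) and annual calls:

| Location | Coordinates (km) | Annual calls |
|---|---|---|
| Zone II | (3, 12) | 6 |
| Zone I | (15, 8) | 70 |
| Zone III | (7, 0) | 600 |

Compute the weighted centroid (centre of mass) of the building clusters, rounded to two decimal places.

The minimiser of Σwᵢ‖p−pᵢ‖² is the weighted centroid p* = (Σwᵢpᵢ)/(Σwᵢ).
Σwᵢ = 676.
Σwᵢxᵢ = 6·3 + 70·15 + 600·7 = 5268.
Σwᵢyᵢ = 6·12 + 70·8 + 600·0 = 632.
x* = 5268/676 = 7.79, y* = 632/676 = 0.93.

(7.79, 0.93)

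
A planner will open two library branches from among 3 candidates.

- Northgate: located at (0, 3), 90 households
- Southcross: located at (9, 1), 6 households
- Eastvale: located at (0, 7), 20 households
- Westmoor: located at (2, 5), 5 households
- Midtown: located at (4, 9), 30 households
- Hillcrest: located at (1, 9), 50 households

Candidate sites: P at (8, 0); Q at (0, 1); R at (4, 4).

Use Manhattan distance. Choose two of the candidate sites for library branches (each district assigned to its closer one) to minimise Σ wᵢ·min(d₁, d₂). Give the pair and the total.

Evaluate every pair (each demand assigned to the nearer of the two):
  {Q, R}: total = 913
  {P, Q}: total = 1152
  {P, R}: total = 1167
Best pair: {Q, R} with total 913.

{Q, R}, total 913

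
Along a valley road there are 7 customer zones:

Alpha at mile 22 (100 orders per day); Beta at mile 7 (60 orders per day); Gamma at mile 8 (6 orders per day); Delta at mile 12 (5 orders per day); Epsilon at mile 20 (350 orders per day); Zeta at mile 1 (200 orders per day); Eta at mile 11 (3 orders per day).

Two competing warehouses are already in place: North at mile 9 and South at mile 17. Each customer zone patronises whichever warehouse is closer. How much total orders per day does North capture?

274

The indifferent point is the midpoint (9+17)/2 = 13; customer zones left of it (closer to North at 9) go to North, those right go to South.
  Zeta at 1 (w=200) → North
  Beta at 7 (w=60) → North
  Gamma at 8 (w=6) → North
  Eta at 11 (w=3) → North
  Delta at 12 (w=5) → North
  Epsilon at 20 (w=350) → South
  Alpha at 22 (w=100) → South
North captures 274; South captures 450.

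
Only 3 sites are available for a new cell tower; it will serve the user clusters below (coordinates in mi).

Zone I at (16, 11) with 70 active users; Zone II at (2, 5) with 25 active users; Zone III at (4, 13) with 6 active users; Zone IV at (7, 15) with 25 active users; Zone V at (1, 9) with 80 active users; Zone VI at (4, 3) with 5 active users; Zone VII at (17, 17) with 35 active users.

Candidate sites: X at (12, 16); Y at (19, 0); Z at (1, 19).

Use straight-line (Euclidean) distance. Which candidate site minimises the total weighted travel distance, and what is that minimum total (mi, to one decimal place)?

Total weighted distance at each candidate:
  X (12, 16): total = 2296.5
  Y (19, 0): total = 4126.0
  Z (1, 19): total = 3207.2
Minimum is at X with total 2296.5 mi.

X, total 2296.5 mi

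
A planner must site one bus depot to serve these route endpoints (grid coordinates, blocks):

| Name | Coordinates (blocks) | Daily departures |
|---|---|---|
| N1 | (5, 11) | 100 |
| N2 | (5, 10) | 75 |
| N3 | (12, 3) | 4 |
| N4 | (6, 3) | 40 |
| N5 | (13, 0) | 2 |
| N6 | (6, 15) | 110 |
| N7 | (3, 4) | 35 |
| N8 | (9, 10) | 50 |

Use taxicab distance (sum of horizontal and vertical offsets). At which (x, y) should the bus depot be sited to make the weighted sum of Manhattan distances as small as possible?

(5, 11)

Manhattan distance separates: Σwᵢ(|x−xᵢ|+|y−yᵢ|) = Σwᵢ|x−xᵢ| + Σwᵢ|y−yᵢ|, so x and y are optimised independently as 1-D weighted medians.
Total weight W = 416; half = 208.
x-coordinate, sorted with cumulative weight:
  x=3 (N7, w=35) cum 35
  x=5 (N1, w=100) cum 135
  x=5 (N2, w=75) cum 210  ← median
  x=6 (N4, w=40) cum 250
  x=6 (N6, w=110) cum 360
  x=9 (N8, w=50) cum 410
  x=12 (N3, w=4) cum 414
  x=13 (N5, w=2) cum 416
⇒ x* = 5
y-coordinate, sorted with cumulative weight:
  y=0 (N5, w=2) cum 2
  y=3 (N3, w=4) cum 6
  y=3 (N4, w=40) cum 46
  y=4 (N7, w=35) cum 81
  y=10 (N2, w=75) cum 156
  y=10 (N8, w=50) cum 206
  y=11 (N1, w=100) cum 306  ← median
  y=15 (N6, w=110) cum 416
⇒ y* = 11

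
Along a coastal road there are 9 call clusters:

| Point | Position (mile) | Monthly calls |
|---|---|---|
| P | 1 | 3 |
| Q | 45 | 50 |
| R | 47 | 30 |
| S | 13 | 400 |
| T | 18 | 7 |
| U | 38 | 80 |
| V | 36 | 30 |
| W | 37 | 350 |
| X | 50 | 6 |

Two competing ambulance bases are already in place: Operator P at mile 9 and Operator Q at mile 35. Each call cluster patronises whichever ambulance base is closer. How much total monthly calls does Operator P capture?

410

The indifferent point is the midpoint (9+35)/2 = 22; call clusters left of it (closer to Operator P at 9) go to Operator P, those right go to Operator Q.
  P at 1 (w=3) → Operator P
  S at 13 (w=400) → Operator P
  T at 18 (w=7) → Operator P
  V at 36 (w=30) → Operator Q
  W at 37 (w=350) → Operator Q
  U at 38 (w=80) → Operator Q
  Q at 45 (w=50) → Operator Q
  R at 47 (w=30) → Operator Q
  X at 50 (w=6) → Operator Q
Operator P captures 410; Operator Q captures 546.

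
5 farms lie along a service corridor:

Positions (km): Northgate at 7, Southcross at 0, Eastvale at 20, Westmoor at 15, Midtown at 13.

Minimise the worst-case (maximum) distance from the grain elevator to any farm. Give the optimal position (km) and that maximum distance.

location 10, max distance 10

The 1-center on a line is the midpoint of the two extreme points: leftmost at 0, rightmost at 20.
Optimal location = (0 + 20)/2 = 10; maximum distance = (20 − 0)/2 = 10.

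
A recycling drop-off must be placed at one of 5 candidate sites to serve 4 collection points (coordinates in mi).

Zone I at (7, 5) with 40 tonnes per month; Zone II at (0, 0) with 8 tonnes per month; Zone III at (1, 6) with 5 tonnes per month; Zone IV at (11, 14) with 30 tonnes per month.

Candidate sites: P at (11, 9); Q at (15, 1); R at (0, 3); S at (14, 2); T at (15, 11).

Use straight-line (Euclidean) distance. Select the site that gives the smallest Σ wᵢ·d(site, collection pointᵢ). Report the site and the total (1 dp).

P, total 542.2 mi

Total weighted distance at each candidate:
  P (11, 9): total = 542.2
  Q (15, 1): total = 960.4
  R (0, 3): total = 797.7
  S (14, 2): total = 856.9
  T (15, 11): total = 773.1
Minimum is at P with total 542.2 mi.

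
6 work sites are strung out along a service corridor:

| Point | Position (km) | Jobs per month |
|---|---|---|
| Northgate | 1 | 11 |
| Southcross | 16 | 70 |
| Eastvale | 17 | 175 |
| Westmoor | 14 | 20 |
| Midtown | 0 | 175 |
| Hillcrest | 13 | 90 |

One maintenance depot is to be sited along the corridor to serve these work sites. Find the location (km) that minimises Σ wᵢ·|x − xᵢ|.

For a sum of weighted absolute distances on a line, the optimum is the weighted median (not the mean). Total weight W = 541; half-weight = 270.5.
Sort by position and accumulate weight:
  km 0 (Midtown, w=175) → cum 175
  km 1 (Northgate, w=11) → cum 186
  km 13 (Hillcrest, w=90) → cum 276  ≥ 270.5 → median here
  km 14 (Westmoor, w=20) → cum 296
  km 16 (Southcross, w=70) → cum 366
  km 17 (Eastvale, w=175) → cum 541
Optimal location: km 13.

x = 13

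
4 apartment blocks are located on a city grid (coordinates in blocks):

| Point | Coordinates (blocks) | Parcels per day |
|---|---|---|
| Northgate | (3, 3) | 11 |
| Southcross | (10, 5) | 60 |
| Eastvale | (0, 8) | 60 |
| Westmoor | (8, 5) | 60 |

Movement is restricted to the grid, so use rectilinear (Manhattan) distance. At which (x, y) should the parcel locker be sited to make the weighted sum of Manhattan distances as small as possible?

Manhattan distance separates: Σwᵢ(|x−xᵢ|+|y−yᵢ|) = Σwᵢ|x−xᵢ| + Σwᵢ|y−yᵢ|, so x and y are optimised independently as 1-D weighted medians.
Total weight W = 191; half = 95.5.
x-coordinate, sorted with cumulative weight:
  x=0 (Eastvale, w=60) cum 60
  x=3 (Northgate, w=11) cum 71
  x=8 (Westmoor, w=60) cum 131  ← median
  x=10 (Southcross, w=60) cum 191
⇒ x* = 8
y-coordinate, sorted with cumulative weight:
  y=3 (Northgate, w=11) cum 11
  y=5 (Southcross, w=60) cum 71
  y=5 (Westmoor, w=60) cum 131  ← median
  y=8 (Eastvale, w=60) cum 191
⇒ y* = 5

(8, 5)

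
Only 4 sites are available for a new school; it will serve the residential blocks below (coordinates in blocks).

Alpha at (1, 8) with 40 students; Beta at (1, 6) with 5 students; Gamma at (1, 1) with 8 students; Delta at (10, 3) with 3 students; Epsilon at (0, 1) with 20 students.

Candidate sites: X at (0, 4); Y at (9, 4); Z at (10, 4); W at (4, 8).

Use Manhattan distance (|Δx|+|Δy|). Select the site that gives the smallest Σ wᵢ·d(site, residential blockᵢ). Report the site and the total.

X, total 340 blocks

Total weighted distance at each candidate:
  X (0, 4): total = 340
  Y (9, 4): total = 864
  Z (10, 4): total = 934
  W (4, 8): total = 478
Minimum is at X with total 340 blocks.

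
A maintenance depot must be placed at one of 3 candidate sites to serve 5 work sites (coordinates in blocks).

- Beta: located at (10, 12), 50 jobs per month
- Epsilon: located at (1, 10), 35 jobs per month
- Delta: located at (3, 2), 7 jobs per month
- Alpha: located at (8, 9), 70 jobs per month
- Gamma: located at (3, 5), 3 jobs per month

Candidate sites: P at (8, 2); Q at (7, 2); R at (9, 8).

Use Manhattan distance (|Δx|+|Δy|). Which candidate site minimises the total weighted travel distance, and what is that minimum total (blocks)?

Total weighted distance at each candidate:
  P (8, 2): total = 1674
  Q (7, 2): total = 1749
  R (9, 8): total = 851
Minimum is at R with total 851 blocks.

R, total 851 blocks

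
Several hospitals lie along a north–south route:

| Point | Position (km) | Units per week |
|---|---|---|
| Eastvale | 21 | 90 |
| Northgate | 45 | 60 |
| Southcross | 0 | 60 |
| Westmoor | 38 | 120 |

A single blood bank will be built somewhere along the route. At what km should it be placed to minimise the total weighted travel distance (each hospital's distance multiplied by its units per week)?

For a sum of weighted absolute distances on a line, the optimum is the weighted median (not the mean). Total weight W = 330; half-weight = 165.
Sort by position and accumulate weight:
  km 0 (Southcross, w=60) → cum 60
  km 21 (Eastvale, w=90) → cum 150
  km 38 (Westmoor, w=120) → cum 270  ≥ 165 → median here
  km 45 (Northgate, w=60) → cum 330
Optimal location: km 38.

x = 38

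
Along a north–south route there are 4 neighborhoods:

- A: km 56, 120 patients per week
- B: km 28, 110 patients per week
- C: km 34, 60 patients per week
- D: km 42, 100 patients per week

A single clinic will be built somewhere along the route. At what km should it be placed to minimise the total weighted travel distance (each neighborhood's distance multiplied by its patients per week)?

x = 42

For a sum of weighted absolute distances on a line, the optimum is the weighted median (not the mean). Total weight W = 390; half-weight = 195.
Sort by position and accumulate weight:
  km 28 (B, w=110) → cum 110
  km 34 (C, w=60) → cum 170
  km 42 (D, w=100) → cum 270  ≥ 195 → median here
  km 56 (A, w=120) → cum 390
Optimal location: km 42.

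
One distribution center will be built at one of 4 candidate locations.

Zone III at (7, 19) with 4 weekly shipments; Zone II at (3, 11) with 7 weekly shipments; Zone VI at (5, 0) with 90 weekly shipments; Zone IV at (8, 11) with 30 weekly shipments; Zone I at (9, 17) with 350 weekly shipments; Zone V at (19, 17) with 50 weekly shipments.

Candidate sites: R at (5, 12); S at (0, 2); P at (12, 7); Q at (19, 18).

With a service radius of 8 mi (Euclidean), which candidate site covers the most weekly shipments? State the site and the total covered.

R, covering 391

Coverage radius r = 8 mi; a point is covered iff (Δx)²+(Δy)² ≤ 8² = 64.
  R (5, 12): covers {Zone III, Zone II, Zone IV, Zone I} → 391
  S (0, 2): covers {Zone VI} → 90
  P (12, 7): covers {Zone IV} → 30
  Q (19, 18): covers {Zone V} → 50
Maximum coverage at R: 391 weekly shipments.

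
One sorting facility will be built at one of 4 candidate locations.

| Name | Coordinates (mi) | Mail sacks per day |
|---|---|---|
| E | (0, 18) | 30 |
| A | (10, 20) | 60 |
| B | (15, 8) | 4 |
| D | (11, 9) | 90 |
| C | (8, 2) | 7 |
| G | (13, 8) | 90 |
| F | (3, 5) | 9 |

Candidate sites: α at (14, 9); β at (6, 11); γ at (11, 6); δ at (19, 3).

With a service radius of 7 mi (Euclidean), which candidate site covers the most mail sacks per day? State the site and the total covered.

Coverage radius r = 7 mi; a point is covered iff (Δx)²+(Δy)² ≤ 7² = 49.
  α (14, 9): covers {B, D, G} → 184
  β (6, 11): covers {D, F} → 99
  γ (11, 6): covers {B, D, C, G} → 191
  δ (19, 3): covers {B} → 4
Maximum coverage at γ: 191 mail sacks per day.

γ, covering 191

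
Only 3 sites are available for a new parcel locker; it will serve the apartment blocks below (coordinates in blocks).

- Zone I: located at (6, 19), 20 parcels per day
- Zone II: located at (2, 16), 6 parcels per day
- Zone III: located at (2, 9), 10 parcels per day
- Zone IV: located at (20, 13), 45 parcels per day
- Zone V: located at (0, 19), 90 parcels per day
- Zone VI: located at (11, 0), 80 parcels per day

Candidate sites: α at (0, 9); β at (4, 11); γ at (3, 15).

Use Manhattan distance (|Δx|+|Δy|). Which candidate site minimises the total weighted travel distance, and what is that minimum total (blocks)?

Total weighted distance at each candidate:
  α (0, 9): total = 3974
  β (4, 11): total = 3612
  γ (3, 15): total = 3547
Minimum is at γ with total 3547 blocks.

γ, total 3547 blocks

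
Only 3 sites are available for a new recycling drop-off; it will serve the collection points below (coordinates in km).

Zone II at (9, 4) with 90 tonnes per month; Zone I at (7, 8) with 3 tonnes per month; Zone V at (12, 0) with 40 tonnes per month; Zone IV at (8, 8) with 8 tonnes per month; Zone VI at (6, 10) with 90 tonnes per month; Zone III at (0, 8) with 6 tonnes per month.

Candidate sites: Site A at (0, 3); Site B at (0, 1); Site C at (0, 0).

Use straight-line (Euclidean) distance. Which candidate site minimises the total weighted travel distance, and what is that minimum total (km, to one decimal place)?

Site A, total 2270.8 km

Total weighted distance at each candidate:
  Site A (0, 3): total = 2270.8
  Site B (0, 1): total = 2465.7
  Site C (0, 0): total = 2586.4
Minimum is at Site A with total 2270.8 km.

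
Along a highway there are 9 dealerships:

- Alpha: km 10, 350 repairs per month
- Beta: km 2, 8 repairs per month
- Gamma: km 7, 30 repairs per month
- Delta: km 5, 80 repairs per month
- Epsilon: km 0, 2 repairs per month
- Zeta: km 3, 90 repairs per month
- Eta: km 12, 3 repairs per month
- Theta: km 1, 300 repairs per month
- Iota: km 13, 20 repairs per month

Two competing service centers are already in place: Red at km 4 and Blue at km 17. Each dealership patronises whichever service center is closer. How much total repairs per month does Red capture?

The indifferent point is the midpoint (4+17)/2 = 10.5; dealerships left of it (closer to Red at 4) go to Red, those right go to Blue.
  Epsilon at 0 (w=2) → Red
  Theta at 1 (w=300) → Red
  Beta at 2 (w=8) → Red
  Zeta at 3 (w=90) → Red
  Delta at 5 (w=80) → Red
  Gamma at 7 (w=30) → Red
  Alpha at 10 (w=350) → Red
  Eta at 12 (w=3) → Blue
  Iota at 13 (w=20) → Blue
Red captures 860; Blue captures 23.

860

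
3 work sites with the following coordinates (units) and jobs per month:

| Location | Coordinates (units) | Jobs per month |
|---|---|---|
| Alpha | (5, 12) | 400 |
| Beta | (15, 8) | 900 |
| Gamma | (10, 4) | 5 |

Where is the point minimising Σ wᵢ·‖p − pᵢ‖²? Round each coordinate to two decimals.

The minimiser of Σwᵢ‖p−pᵢ‖² is the weighted centroid p* = (Σwᵢpᵢ)/(Σwᵢ).
Σwᵢ = 1305.
Σwᵢxᵢ = 400·5 + 900·15 + 5·10 = 15550.
Σwᵢyᵢ = 400·12 + 900·8 + 5·4 = 12020.
x* = 15550/1305 = 11.92, y* = 12020/1305 = 9.21.

(11.92, 9.21)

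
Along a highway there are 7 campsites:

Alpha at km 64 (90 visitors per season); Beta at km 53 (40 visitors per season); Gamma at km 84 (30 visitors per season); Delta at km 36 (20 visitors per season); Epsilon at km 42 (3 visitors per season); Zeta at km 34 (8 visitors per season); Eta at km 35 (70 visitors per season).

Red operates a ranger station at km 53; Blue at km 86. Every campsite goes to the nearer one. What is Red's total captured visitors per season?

The indifferent point is the midpoint (53+86)/2 = 69.5; campsites left of it (closer to Red at 53) go to Red, those right go to Blue.
  Zeta at 34 (w=8) → Red
  Eta at 35 (w=70) → Red
  Delta at 36 (w=20) → Red
  Epsilon at 42 (w=3) → Red
  Beta at 53 (w=40) → Red
  Alpha at 64 (w=90) → Red
  Gamma at 84 (w=30) → Blue
Red captures 231; Blue captures 30.

231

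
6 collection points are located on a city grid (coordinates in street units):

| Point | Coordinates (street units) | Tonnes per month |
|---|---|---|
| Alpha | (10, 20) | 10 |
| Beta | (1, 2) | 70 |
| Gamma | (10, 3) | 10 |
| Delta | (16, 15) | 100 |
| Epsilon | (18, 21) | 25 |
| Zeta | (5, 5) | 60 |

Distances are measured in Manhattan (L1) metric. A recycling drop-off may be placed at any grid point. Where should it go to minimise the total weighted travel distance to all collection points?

(10, 5)

Manhattan distance separates: Σwᵢ(|x−xᵢ|+|y−yᵢ|) = Σwᵢ|x−xᵢ| + Σwᵢ|y−yᵢ|, so x and y are optimised independently as 1-D weighted medians.
Total weight W = 275; half = 137.5.
x-coordinate, sorted with cumulative weight:
  x=1 (Beta, w=70) cum 70
  x=5 (Zeta, w=60) cum 130
  x=10 (Alpha, w=10) cum 140  ← median
  x=10 (Gamma, w=10) cum 150
  x=16 (Delta, w=100) cum 250
  x=18 (Epsilon, w=25) cum 275
⇒ x* = 10
y-coordinate, sorted with cumulative weight:
  y=2 (Beta, w=70) cum 70
  y=3 (Gamma, w=10) cum 80
  y=5 (Zeta, w=60) cum 140  ← median
  y=15 (Delta, w=100) cum 240
  y=20 (Alpha, w=10) cum 250
  y=21 (Epsilon, w=25) cum 275
⇒ y* = 5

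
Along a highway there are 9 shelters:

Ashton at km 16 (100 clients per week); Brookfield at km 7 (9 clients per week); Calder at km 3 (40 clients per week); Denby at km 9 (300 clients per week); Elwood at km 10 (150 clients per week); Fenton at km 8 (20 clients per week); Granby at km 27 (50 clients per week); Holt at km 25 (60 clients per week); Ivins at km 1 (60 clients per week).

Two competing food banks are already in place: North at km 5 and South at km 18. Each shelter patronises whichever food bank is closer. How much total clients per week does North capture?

The indifferent point is the midpoint (5+18)/2 = 11.5; shelters left of it (closer to North at 5) go to North, those right go to South.
  Ivins at 1 (w=60) → North
  Calder at 3 (w=40) → North
  Brookfield at 7 (w=9) → North
  Fenton at 8 (w=20) → North
  Denby at 9 (w=300) → North
  Elwood at 10 (w=150) → North
  Ashton at 16 (w=100) → South
  Holt at 25 (w=60) → South
  Granby at 27 (w=50) → South
North captures 579; South captures 210.

579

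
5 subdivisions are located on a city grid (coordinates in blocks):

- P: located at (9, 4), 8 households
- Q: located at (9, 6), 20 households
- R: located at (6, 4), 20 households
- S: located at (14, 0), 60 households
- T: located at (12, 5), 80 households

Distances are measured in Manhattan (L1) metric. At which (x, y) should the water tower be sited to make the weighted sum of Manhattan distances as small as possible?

(12, 5)

Manhattan distance separates: Σwᵢ(|x−xᵢ|+|y−yᵢ|) = Σwᵢ|x−xᵢ| + Σwᵢ|y−yᵢ|, so x and y are optimised independently as 1-D weighted medians.
Total weight W = 188; half = 94.
x-coordinate, sorted with cumulative weight:
  x=6 (R, w=20) cum 20
  x=9 (P, w=8) cum 28
  x=9 (Q, w=20) cum 48
  x=12 (T, w=80) cum 128  ← median
  x=14 (S, w=60) cum 188
⇒ x* = 12
y-coordinate, sorted with cumulative weight:
  y=0 (S, w=60) cum 60
  y=4 (P, w=8) cum 68
  y=4 (R, w=20) cum 88
  y=5 (T, w=80) cum 168  ← median
  y=6 (Q, w=20) cum 188
⇒ y* = 5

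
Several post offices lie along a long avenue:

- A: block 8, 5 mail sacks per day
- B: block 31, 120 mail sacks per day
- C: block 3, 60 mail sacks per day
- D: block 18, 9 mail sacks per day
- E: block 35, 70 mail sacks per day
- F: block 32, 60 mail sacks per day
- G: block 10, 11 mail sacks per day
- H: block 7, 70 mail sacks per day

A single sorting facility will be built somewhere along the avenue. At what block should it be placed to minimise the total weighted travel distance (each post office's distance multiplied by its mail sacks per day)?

x = 31

For a sum of weighted absolute distances on a line, the optimum is the weighted median (not the mean). Total weight W = 405; half-weight = 202.5.
Sort by position and accumulate weight:
  block 3 (C, w=60) → cum 60
  block 7 (H, w=70) → cum 130
  block 8 (A, w=5) → cum 135
  block 10 (G, w=11) → cum 146
  block 18 (D, w=9) → cum 155
  block 31 (B, w=120) → cum 275  ≥ 202.5 → median here
  block 32 (F, w=60) → cum 335
  block 35 (E, w=70) → cum 405
Optimal location: block 31.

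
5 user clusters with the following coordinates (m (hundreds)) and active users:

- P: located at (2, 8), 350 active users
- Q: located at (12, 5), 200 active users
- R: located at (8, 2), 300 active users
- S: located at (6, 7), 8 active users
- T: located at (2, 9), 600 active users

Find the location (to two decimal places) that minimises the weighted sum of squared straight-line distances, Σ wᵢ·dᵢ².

(4.63, 6.76)

The minimiser of Σwᵢ‖p−pᵢ‖² is the weighted centroid p* = (Σwᵢpᵢ)/(Σwᵢ).
Σwᵢ = 1458.
Σwᵢxᵢ = 350·2 + 200·12 + 300·8 + 8·6 + 600·2 = 6748.
Σwᵢyᵢ = 350·8 + 200·5 + 300·2 + 8·7 + 600·9 = 9856.
x* = 6748/1458 = 4.63, y* = 9856/1458 = 6.76.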